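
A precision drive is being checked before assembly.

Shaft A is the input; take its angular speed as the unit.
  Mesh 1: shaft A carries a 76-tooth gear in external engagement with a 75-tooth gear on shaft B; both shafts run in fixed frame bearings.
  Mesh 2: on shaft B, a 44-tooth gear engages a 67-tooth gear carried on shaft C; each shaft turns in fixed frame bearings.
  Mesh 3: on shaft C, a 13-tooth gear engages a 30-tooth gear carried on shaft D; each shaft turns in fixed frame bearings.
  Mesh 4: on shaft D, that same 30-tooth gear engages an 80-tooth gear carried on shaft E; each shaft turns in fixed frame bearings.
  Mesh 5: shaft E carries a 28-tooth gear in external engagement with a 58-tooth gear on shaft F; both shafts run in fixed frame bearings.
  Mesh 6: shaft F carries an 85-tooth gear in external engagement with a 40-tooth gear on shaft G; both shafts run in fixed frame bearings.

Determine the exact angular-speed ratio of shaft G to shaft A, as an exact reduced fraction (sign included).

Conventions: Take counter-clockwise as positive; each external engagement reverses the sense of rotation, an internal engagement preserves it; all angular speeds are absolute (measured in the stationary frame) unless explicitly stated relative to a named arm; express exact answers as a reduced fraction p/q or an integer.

class = fixed-axis compound train [6 meshes; 6 ratios multiply, 6 sense flips]
mesh 1 [76T→75T]: running ratio 76/75, sense −
mesh 2 [44T→67T]: running ratio 3344/5025, sense +
mesh 3 [13T→30T]: running ratio 21736/75375, sense −
mesh 4 [30T→80T]: running ratio 2717/25125, sense +
mesh 5 [28T→58T]: running ratio 38038/728625, sense −
mesh 6 [85T→40T]: running ratio 323323/2914500, sense +
ω_out/ω_in = 323323/2914500

323323/2914500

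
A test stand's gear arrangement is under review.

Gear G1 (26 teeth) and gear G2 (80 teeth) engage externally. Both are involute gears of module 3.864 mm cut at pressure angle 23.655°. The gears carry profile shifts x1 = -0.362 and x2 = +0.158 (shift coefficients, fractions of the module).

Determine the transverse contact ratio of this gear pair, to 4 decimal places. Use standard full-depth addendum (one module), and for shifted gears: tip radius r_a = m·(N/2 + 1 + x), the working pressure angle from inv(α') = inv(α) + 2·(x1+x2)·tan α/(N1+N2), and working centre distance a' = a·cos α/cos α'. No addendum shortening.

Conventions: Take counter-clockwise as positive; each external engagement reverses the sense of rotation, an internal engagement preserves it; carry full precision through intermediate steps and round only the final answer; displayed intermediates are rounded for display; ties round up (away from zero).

1.6167

topology: single-mesh involute geometry — m = 3.864, 26T/80T pair
base radii: r_b1 = 46.011407, r_b2 = 141.573560
tip radii: r_a1 = 52.697232, r_a2 = 159.034512
inv(α') = inv(23.655°) + 2·(-0.362+0.158)·tan α/(26+80) = 0.02348924  ⇒  α' = 23.13903°
a' = a·cos α / cos α' = 204.7920·cos 23.655°/cos 23.13903° = 203.995586
action lengths: √(r_a1²−r_b1²) = 25.689467, √(r_a2²−r_b2²) = 72.449315
base pitch p_b = π·m·cos α = 11.119161
CR = (25.689467 + 72.449315 − 203.995586·sin 23.13903°)/11.119161 = 1.616664
contact ratio ≈ 1.6167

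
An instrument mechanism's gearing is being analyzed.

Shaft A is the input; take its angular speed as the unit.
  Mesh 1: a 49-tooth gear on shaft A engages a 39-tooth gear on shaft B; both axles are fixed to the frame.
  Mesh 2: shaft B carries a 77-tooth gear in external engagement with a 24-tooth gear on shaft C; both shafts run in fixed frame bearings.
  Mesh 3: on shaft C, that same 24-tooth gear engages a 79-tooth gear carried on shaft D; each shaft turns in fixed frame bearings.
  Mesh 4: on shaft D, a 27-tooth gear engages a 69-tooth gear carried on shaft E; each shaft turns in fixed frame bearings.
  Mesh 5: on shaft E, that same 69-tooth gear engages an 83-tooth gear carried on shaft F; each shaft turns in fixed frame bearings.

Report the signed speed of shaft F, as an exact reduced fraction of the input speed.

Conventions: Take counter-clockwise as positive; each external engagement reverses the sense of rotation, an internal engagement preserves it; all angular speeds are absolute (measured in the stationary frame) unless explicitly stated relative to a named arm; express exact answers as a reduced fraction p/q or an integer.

-33957/85241

5-mesh fixed-axis compound train (all bearings frame-fixed)
mesh 1 [49T→39T]: |ω|/ω_in = 1×49/39 = 49/39, sense flips to −
mesh 2 [77T→24T]: |ω|/ω_in = (49/39)×77/24 = 3773/936, sense flips to +
mesh 3 [24T→79T]: |ω|/ω_in = (3773/936)×24/79 = 3773/3081, sense flips to −
mesh 4 [27T→69T]: |ω|/ω_in = (3773/3081)×27/69 = 11319/23621, sense flips to +
mesh 5 [69T→83T]: |ω|/ω_in = (11319/23621)×69/83 = 33957/85241, sense flips to −
signed output speed (× input speed) = -33957/85241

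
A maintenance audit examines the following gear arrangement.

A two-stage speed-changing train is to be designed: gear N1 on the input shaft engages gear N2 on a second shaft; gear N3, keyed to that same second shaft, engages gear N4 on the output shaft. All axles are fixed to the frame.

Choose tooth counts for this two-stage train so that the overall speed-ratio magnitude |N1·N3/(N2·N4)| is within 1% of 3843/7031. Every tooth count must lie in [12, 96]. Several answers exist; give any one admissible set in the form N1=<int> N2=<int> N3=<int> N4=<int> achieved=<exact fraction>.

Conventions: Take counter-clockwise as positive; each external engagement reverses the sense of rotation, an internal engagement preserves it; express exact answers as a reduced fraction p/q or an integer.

N1=61 N2=79 N3=63 N4=89 achieved=3843/7031

topology: fixed-axis compound train — 2 stages, target 3843/7031
target = 3843/7031 in lowest terms: an exact hit needs N1·N3 = k·3843 and N2·N4 = k·7031 for one integer k, every count in [12, 96]; additionally prefer no 1:1 stage (N1 ≠ N2, N3 ≠ N4)
k = 1: N1·N3 = 3843 = 61·63, N2·N4 = 7031 = 79·89
achieved = 61·63/(79·89) = 3843/7031; |achieved − target| = 0 ≤ 3843/703100 ✓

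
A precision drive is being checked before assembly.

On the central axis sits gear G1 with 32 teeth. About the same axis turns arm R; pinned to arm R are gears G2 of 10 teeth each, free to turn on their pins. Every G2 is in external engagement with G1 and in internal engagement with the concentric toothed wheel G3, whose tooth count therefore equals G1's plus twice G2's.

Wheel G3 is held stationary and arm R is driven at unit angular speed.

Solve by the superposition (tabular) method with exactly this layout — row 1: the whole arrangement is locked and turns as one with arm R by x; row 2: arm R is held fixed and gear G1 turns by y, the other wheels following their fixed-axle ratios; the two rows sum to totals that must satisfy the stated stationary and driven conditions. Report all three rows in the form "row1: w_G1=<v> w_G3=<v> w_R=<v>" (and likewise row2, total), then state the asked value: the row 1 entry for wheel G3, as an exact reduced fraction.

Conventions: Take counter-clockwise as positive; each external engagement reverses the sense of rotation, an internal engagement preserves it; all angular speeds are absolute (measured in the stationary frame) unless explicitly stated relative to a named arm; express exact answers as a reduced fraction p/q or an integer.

topology: planetary set — G1 32T / G2 10T / G3 52T, arm = carrier (Willis)
superposition row 1 [locked train]: every member turns x
row 2 — arm fixed, fixed-axis ratios: sun y, ring −(32/52)·y, arm 0
boundary: total ω_ring = x − (32/52)·y = 0 and total ω_arm = x = 1  ⇒  y = 13/8, x = 1
row 2 ring = −(32/52)·13/8 = -1
totals (row 1 + row 2): sun 1 + 13/8 = 21/8, ring 1 + (-1) = 0, arm 1 + 0 = 1
asked cell (row1, ring) = 1

row1: w_G1=1 w_G3=1 w_R=1
row2: w_G1=13/8 w_G3=-1 w_R=0
total: w_G1=21/8 w_G3=0 w_R=1
asked value: 1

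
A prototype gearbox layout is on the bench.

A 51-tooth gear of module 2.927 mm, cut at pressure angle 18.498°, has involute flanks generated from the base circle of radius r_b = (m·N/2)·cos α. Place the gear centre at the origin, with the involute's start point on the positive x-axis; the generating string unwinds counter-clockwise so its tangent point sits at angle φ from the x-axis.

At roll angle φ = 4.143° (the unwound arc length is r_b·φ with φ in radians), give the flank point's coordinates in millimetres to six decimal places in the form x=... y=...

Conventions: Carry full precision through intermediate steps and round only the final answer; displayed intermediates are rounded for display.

recognized (one wheel, involute flank): single-mesh tooth geometry, m = 2.927, N = 51
pitch radius r_p = m·N/2 = 2.927·51/2 = 74.638500
base radius r_b = r_p·cos α = 74.638500·cos 18.498° = 70.782282
roll angle φ = 4.143° = 0.07230899 rad
x = r_b·(cos φ + φ·sin φ) = 70.967086
y = r_b·(sin φ − φ·cos φ) = 0.008916

x=70.967086 y=0.008916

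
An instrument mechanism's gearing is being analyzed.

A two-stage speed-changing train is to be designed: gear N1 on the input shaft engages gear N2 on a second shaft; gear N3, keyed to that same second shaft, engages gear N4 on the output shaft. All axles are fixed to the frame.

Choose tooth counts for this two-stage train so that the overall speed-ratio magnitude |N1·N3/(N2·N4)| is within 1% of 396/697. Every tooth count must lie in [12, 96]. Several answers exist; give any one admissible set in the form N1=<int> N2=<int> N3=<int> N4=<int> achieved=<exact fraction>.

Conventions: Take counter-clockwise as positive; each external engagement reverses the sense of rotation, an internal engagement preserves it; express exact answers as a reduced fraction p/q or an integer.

N1=12 N2=17 N3=33 N4=41 achieved=396/697

design class (target 396/697): fixed-axis compound train
target = 396/697 in lowest terms: an exact hit needs N1·N3 = k·396 and N2·N4 = k·697 for one integer k, every count in [12, 96]; additionally prefer no 1:1 stage (N1 ≠ N2, N3 ≠ N4)
k = 1: N1·N3 = 396 = 12·33, N2·N4 = 697 = 17·41
achieved = 12·33/(17·41) = 396/697; |achieved − target| = 0 ≤ 99/17425 ✓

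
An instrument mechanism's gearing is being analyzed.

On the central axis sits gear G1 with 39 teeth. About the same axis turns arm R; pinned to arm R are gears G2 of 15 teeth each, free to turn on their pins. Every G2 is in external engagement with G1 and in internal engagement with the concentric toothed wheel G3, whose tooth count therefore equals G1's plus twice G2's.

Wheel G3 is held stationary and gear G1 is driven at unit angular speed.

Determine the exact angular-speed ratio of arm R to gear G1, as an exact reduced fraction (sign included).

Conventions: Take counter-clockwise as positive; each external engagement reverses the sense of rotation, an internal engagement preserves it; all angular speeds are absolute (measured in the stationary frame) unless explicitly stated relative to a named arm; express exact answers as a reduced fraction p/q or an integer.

13/36

recognized (axles ride arm R): planetary set, 39/15/69 teeth
ring teeth: 39 + 2·15 = 69
39(ω_sun−ω_arm) = −69(ω_ring−ω_arm),  ω_ring = 0, ω_sun = 1
39(1−ω_arm) = −69(0−ω_arm)  ⇒  108·ω_arm = 39  ⇒  ω_arm = 13/36
ω_out/ω_in = 13/36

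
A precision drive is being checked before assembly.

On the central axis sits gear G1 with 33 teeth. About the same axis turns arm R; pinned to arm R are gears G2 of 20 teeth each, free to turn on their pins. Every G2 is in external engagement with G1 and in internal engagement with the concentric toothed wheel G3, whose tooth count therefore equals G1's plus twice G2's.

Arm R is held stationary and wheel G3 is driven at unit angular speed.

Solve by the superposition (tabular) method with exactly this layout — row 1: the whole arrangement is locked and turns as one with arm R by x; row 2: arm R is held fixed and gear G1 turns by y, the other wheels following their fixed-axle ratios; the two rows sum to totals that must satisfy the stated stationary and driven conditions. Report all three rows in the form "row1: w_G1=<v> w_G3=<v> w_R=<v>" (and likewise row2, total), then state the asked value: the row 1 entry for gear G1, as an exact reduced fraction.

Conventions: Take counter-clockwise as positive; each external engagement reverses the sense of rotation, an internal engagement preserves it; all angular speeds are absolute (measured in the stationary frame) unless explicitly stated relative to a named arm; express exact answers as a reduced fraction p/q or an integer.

class = planetary set [G3 = 33+2·20 = 73; Willis about the carrier]
row 1 (train locked, turned with arm): all members turn x
row 2 — arm fixed, fixed-axis ratios: sun y, ring −(33/73)·y, arm 0
boundary: total ω_arm = x = 0 and total ω_ring = x − (33/73)·y = 1  ⇒  y = -73/33, x = 0
row 2 ring = −(33/73)·(-73/33) = 1
totals (row 1 + row 2): sun 0 + (-73/33) = -73/33, ring 0 + 1 = 1, arm 0 + 0 = 0
asked cell (row1, sun) = 0

row1: w_G1=0 w_G3=0 w_R=0
row2: w_G1=-73/33 w_G3=1 w_R=0
total: w_G1=-73/33 w_G3=1 w_R=0
asked value: 0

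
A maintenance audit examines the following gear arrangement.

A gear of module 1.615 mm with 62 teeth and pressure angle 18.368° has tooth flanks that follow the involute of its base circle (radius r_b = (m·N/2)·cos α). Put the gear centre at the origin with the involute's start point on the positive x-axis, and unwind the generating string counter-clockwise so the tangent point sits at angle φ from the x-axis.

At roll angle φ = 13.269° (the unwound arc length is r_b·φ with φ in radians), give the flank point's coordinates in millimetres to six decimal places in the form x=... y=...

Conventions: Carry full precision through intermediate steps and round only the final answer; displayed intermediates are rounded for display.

x=48.771427 y=0.195668

recognized (one wheel, involute flank): single-mesh tooth geometry, m = 1.615, N = 62
pitch radius r_p = m·N/2 = 1.615·62/2 = 50.065000
base radius r_b = r_p·cos α = 50.065000·cos 18.368° = 47.514296
roll angle φ = 13.269° = 0.23158774 rad
x = r_b·(cos φ + φ·sin φ) = 48.771427
y = r_b·(sin φ − φ·cos φ) = 0.195668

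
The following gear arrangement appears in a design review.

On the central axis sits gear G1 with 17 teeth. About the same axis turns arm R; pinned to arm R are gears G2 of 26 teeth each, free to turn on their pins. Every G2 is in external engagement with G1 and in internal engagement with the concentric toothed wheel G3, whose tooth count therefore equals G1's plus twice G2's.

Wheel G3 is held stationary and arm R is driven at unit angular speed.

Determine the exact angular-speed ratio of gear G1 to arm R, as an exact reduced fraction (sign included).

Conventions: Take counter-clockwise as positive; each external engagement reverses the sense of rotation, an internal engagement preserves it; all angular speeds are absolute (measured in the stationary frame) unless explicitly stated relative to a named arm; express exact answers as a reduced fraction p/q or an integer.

86/17

planetary set (17T centre, 26T on arm, 69T internal) — Willis relation
ring teeth: 17 + 2·26 = 69
17(ω_sun−ω_arm) = −69(ω_ring−ω_arm),  ω_ring = 0, ω_arm = 1
ω_sun = 1 − (69/17)(0−1) = 86/17
ω_out/ω_in = 86/17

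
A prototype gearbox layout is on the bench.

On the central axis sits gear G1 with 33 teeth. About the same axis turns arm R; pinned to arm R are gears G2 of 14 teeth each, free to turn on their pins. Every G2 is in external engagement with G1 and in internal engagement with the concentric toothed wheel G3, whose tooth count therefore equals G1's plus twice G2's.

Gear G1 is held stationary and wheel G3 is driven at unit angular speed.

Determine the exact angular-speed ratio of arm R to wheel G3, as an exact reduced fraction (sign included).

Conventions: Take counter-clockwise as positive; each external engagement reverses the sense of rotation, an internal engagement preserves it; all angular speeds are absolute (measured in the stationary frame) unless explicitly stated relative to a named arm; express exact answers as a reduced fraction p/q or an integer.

61/94

recognized (axles ride arm R): planetary set, 33/14/61 teeth
ring teeth: 33 + 2·14 = 61
33(ω_sun−ω_arm) = −61(ω_ring−ω_arm),  ω_sun = 0, ω_ring = 1
33(0−ω_arm) = −61(1−ω_arm)  ⇒  94·ω_arm = 61  ⇒  ω_arm = 61/94
ω_out/ω_in = 61/94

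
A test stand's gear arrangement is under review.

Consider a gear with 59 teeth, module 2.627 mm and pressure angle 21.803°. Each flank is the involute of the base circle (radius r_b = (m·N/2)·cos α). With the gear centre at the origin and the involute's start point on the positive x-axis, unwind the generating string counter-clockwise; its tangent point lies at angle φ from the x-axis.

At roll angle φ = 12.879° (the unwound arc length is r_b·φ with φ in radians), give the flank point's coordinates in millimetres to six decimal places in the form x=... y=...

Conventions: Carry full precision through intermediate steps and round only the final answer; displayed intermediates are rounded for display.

x=73.747761 y=0.271025

recognized (one wheel, involute flank): single-mesh tooth geometry, m = 2.627, N = 59
pitch radius r_p = m·N/2 = 2.627·59/2 = 77.496500
base radius r_b = r_p·cos α = 77.496500·cos 21.803° = 71.952895
roll angle φ = 12.879° = 0.22478095 rad
x = r_b·(cos φ + φ·sin φ) = 73.747761
y = r_b·(sin φ − φ·cos φ) = 0.271025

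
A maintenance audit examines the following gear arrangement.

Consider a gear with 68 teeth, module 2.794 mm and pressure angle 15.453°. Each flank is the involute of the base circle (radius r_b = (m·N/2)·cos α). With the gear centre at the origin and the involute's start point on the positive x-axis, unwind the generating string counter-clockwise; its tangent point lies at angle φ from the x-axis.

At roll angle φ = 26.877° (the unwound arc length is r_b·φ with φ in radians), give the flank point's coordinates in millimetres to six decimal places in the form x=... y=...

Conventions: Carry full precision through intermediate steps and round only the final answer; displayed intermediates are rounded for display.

recognized (one wheel, involute flank): single-mesh tooth geometry, m = 2.794, N = 68
pitch radius r_p = m·N/2 = 2.794·68/2 = 94.996000
base radius r_b = r_p·cos α = 94.996000·cos 15.453° = 91.561832
roll angle φ = 26.877° = 0.46909214 rad
x = r_b·(cos φ + φ·sin φ) = 101.088356
y = r_b·(sin φ − φ·cos φ) = 3.081633

x=101.088356 y=3.081633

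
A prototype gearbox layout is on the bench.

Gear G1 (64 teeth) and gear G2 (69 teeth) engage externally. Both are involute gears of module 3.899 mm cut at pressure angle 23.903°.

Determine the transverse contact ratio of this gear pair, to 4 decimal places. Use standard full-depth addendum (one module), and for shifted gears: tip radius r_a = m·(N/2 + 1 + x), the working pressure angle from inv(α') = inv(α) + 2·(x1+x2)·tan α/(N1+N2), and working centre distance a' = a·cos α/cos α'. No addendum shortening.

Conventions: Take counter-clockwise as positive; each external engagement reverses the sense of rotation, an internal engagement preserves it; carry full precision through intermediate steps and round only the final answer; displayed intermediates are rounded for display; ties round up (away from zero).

1.6067

recognized (one external pair, fixed centres): single-mesh tooth geometry, m = 3.899, N1 = 64, N2 = 69
base radii: r_b1 = 114.066991, r_b2 = 122.978474
tip radii: r_a1 = 128.667000, r_a2 = 138.414500
no profile shift: α' = α, a' = a
action lengths: √(r_a1²−r_b1²) = 59.530820, √(r_a2²−r_b2²) = 63.520616
base pitch p_b = π·m·cos α = 11.198501
CR = (59.530820 + 63.520616 − 259.283500·sin 23.90300°)/11.198501 = 1.606688
contact ratio ≈ 1.6067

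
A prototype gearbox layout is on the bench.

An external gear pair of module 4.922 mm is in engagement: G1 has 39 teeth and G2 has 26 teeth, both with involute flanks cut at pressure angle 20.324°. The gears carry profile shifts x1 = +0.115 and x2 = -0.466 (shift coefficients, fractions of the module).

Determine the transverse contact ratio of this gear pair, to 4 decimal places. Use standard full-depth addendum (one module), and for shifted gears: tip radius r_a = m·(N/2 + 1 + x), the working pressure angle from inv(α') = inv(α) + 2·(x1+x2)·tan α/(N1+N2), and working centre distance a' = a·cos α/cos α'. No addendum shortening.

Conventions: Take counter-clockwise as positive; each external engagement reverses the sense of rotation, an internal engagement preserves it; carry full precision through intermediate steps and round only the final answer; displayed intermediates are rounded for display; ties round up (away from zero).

single-mesh involute tooth geometry (39T engaging 26T at module 4.922)
base radii: r_b1 = 90.003686, r_b2 = 60.002457
tip radii: r_a1 = 101.467030, r_a2 = 66.614348
inv(α') = inv(20.324°) + 2·(+0.115-0.466)·tan α/(39+26) = 0.01166660  ⇒  α' = 18.47806°
a' = a·cos α / cos α' = 159.9650·cos 20.324°/cos 18.47806° = 158.160075
action lengths: √(r_a1²−r_b1²) = 46.849703, √(r_a2²−r_b2²) = 28.934002
base pitch p_b = π·m·cos α = 14.500252
CR = (46.849703 + 28.934002 − 158.160075·sin 18.47806°)/14.500252 = 1.769363
contact ratio ≈ 1.7694

1.7694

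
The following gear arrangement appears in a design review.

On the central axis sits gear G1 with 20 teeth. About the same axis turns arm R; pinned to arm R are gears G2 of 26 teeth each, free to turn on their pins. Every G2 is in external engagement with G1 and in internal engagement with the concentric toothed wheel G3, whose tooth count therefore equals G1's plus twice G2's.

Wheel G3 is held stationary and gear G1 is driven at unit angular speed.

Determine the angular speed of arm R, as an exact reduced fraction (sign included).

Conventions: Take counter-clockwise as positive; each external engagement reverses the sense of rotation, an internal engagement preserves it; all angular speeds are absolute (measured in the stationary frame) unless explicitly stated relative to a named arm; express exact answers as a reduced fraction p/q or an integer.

class = planetary set [G3 = 20+2·26 = 72; Willis about the carrier]
ring teeth: 20 + 2·26 = 72
20(ω_sun−ω_arm) = −72(ω_ring−ω_arm),  ω_ring = 0, ω_sun = 1
20(1−ω_arm) = −72(0−ω_arm)  ⇒  92·ω_arm = 20  ⇒  ω_arm = 5/23
exact speed ratio = 5/23

5/23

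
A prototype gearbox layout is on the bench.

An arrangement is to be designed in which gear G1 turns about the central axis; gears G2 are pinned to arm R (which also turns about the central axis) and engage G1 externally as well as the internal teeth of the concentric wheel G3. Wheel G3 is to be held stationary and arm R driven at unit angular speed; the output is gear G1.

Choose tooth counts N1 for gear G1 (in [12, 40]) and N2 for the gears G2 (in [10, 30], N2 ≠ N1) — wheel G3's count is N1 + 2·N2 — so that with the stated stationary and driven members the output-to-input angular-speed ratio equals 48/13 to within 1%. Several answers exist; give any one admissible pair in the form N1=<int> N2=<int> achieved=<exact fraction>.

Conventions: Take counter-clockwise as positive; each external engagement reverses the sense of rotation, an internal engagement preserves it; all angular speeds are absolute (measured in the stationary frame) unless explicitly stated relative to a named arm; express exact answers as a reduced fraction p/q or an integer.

planetary set to be sized for 48/13 (Willis relation)
Willis with ω_ring = 0: ω_sun/ω_arm = (N1+N3)/N1; set equal to 48/13  ⇒  N3/N1 = 48/13 − 1 = 35/13
N3 = N1 + 2·N2  ⇒  N2/N1 = (N3/N1 − 1)/2 = (35/13 − 1)/2 = 11/13
smallest multiple with N1 ≥ 12 and N2 ≥ 10: k = 1  ⇒  N1 = 1·13 = 13, N2 = 1·11 = 11 (N1 ≤ 40, N2 ≤ 30, N2 ≠ N1 ✓), N3 = 13 + 2·11 = 35
check: (N1+N3)/N1 with N1 = 13, N3 = 35 gives 48/13; |achieved − target| = 0 ≤ 12/325 ✓

N1=13 N2=11 achieved=48/13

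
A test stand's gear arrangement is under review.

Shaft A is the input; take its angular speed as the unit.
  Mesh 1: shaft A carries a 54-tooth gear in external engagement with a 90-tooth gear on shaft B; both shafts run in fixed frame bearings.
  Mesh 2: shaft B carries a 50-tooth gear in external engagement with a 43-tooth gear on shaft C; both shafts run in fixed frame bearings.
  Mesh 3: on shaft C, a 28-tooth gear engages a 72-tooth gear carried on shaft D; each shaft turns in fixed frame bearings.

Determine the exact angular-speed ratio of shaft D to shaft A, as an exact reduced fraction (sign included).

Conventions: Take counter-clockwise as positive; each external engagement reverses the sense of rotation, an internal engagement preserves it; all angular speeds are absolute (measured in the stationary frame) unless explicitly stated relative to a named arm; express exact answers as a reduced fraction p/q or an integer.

class = fixed-axis compound train [3 meshes; 3 ratios multiply, 3 sense flips]
mesh 1 [54T→90T]: running ratio 3/5, sense −
mesh 2 [50T→43T]: running ratio 30/43, sense +
mesh 3 [28T→72T]: running ratio 35/129, sense −
ω_out/ω_in = -35/129

-35/129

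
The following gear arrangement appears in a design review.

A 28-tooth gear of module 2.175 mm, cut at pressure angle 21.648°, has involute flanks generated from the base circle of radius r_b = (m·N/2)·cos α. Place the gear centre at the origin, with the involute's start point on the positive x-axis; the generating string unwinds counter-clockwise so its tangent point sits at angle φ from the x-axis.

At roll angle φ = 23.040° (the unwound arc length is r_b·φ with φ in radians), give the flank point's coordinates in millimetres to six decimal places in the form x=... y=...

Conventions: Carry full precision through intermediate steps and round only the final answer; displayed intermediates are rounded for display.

class = single-mesh tooth geometry [base-circle involute, m = 2.175, 28T]
pitch radius r_p = m·N/2 = 2.175·28/2 = 30.450000
base radius r_b = r_p·cos α = 30.450000·cos 21.648° = 28.302293
roll angle φ = 23.040° = 0.40212386 rad
x = r_b·(cos φ + φ·sin φ) = 30.498906
y = r_b·(sin φ − φ·cos φ) = 0.603588

x=30.498906 y=0.603588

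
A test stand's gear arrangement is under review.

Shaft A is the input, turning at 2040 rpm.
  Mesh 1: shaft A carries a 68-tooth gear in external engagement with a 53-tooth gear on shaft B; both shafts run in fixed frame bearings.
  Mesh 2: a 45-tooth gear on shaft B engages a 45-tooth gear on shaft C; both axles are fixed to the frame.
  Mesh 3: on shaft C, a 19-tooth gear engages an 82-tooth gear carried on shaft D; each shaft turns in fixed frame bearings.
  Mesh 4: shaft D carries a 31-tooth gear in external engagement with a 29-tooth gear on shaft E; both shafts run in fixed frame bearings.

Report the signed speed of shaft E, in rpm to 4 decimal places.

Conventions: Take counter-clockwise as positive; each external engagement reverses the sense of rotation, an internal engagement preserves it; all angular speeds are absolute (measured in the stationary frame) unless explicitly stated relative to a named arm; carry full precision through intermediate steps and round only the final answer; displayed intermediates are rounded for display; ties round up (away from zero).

+648.2860 rpm

4-mesh fixed-axis compound train (all bearings frame-fixed)
mesh 1 [68T→53T]: ω = 2040.0000×68/53 = 2617.3585 rpm, sense flips to −
mesh 2 [45T→45T]: ω = 2617.3585×45/45 = 2617.3585 rpm, sense flips to +
mesh 3 [19T→82T]: ω = 2617.3585×19/82 = 606.4611 rpm, sense flips to −
mesh 4 [31T→29T]: ω = 606.4611×31/29 = 648.2860 rpm, sense flips to +
signed output speed = +648.2860 rpm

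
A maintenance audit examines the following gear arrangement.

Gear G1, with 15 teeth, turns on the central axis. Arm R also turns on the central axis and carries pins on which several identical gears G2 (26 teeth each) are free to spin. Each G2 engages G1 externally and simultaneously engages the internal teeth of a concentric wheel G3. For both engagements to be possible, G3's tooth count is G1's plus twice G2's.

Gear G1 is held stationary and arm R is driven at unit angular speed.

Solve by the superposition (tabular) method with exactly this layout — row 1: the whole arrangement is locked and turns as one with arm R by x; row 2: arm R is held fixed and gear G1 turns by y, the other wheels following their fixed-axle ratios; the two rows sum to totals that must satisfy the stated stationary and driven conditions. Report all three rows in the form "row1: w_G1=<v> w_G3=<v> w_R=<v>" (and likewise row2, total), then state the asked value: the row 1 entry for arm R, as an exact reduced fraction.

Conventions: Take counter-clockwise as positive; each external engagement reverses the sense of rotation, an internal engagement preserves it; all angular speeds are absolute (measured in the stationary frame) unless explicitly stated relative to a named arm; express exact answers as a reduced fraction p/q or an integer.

row1: w_G1=1 w_G3=1 w_R=1
row2: w_G1=-1 w_G3=15/67 w_R=0
total: w_G1=0 w_G3=82/67 w_R=1
asked value: 1

recognized (axles ride arm R): planetary set, 15/26/67 teeth
row 1: whole set turns with the arm by x
superposition row 2 [arm held]: sun y, ring −(15/67)·y, arm 0
boundary: total ω_sun = x + y = 0 and total ω_arm = x = 1  ⇒  y = -1, x = 1
row 2 ring = −(15/67)·(-1) = 15/67
totals (row 1 + row 2): sun 1 + (-1) = 0, ring 1 + 15/67 = 82/67, arm 1 + 0 = 1
asked cell (row1, arm) = 1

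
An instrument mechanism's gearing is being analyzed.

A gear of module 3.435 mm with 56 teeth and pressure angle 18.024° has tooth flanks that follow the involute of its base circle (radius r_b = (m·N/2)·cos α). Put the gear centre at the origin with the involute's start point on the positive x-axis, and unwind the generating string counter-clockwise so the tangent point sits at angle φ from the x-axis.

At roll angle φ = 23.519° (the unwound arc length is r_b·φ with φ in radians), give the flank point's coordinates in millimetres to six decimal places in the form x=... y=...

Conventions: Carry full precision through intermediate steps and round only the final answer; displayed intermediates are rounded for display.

class = single-mesh tooth geometry [base-circle involute, m = 3.435, 56T]
pitch radius r_p = m·N/2 = 3.435·56/2 = 96.180000
base radius r_b = r_p·cos α = 96.180000·cos 18.024° = 91.460158
roll angle φ = 23.519° = 0.41048399 rad
x = r_b·(cos φ + φ·sin φ) = 98.843986
y = r_b·(sin φ − φ·cos φ) = 2.073308

x=98.843986 y=2.073308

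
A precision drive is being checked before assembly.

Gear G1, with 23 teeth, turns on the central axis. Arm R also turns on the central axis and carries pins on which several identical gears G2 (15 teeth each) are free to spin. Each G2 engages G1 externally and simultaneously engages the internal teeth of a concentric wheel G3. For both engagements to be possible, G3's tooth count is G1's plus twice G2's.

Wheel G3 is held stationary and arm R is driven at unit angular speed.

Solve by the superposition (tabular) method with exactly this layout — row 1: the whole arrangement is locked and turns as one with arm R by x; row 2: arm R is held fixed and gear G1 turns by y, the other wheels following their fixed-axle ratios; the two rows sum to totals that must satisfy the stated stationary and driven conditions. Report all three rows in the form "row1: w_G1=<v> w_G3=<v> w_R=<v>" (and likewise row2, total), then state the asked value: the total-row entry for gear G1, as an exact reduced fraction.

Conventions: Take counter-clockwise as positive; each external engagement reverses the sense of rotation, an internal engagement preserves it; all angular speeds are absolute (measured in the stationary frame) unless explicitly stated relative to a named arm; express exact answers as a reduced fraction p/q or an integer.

row1: w_G1=1 w_G3=1 w_R=1
row2: w_G1=53/23 w_G3=-1 w_R=0
total: w_G1=76/23 w_G3=0 w_R=1
asked value: 76/23

class = planetary set [G3 = 23+2·15 = 53; Willis about the carrier]
superposition row 1 [locked train]: every member turns x
row 2 — arm fixed, fixed-axis ratios: sun y, ring −(23/53)·y, arm 0
boundary: total ω_ring = x − (23/53)·y = 0 and total ω_arm = x = 1  ⇒  y = 53/23, x = 1
row 2 ring = −(23/53)·53/23 = -1
totals (row 1 + row 2): sun 1 + 53/23 = 76/23, ring 1 + (-1) = 0, arm 1 + 0 = 1
asked cell (total, sun) = 76/23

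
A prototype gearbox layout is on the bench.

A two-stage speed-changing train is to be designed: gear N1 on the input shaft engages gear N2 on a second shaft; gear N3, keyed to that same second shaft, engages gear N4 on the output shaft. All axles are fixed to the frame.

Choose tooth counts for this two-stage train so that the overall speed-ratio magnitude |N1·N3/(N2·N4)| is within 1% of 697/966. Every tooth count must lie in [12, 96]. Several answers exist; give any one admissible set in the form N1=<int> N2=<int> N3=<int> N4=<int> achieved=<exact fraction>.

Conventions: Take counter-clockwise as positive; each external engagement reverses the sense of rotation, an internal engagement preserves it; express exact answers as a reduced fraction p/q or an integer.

N1=17 N2=14 N3=41 N4=69 achieved=697/966

2-stage fixed-axis compound train for ratio 697/966
target = 697/966 in lowest terms: an exact hit needs N1·N3 = k·697 and N2·N4 = k·966 for one integer k, every count in [12, 96]; additionally prefer no 1:1 stage (N1 ≠ N2, N3 ≠ N4)
k = 1: N1·N3 = 697 = 17·41, N2·N4 = 966 = 14·69
achieved = 17·41/(14·69) = 697/966; |achieved − target| = 0 ≤ 697/96600 ✓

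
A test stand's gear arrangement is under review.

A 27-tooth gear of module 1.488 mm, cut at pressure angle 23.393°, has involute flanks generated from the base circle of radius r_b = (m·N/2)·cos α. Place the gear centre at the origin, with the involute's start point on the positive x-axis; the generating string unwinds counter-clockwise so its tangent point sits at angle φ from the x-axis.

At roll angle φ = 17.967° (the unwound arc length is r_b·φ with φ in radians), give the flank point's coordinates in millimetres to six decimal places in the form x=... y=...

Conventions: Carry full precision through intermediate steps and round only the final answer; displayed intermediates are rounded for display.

class = single-mesh tooth geometry [base-circle involute, m = 1.488, 27T]
pitch radius r_p = m·N/2 = 1.488·27/2 = 20.088000
base radius r_b = r_p·cos α = 20.088000·cos 23.393° = 18.436829
roll angle φ = 17.967° = 0.31358331 rad
x = r_b·(cos φ + φ·sin φ) = 19.321154
y = r_b·(sin φ − φ·cos φ) = 0.187649

x=19.321154 y=0.187649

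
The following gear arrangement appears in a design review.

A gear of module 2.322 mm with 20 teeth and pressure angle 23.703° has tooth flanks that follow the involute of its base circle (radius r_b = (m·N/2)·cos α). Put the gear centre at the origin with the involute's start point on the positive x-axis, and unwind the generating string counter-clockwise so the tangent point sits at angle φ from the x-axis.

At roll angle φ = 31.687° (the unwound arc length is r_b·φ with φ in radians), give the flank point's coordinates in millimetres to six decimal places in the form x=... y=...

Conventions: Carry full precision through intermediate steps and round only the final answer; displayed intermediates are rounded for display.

x=24.268204 y=1.162519

single-mesh involute tooth geometry (20T wheel at module 2.322)
pitch radius r_p = m·N/2 = 2.322·20/2 = 23.220000
base radius r_b = r_p·cos α = 23.220000·cos 23.703° = 21.261197
roll angle φ = 31.687° = 0.55304248 rad
x = r_b·(cos φ + φ·sin φ) = 24.268204
y = r_b·(sin φ − φ·cos φ) = 1.162519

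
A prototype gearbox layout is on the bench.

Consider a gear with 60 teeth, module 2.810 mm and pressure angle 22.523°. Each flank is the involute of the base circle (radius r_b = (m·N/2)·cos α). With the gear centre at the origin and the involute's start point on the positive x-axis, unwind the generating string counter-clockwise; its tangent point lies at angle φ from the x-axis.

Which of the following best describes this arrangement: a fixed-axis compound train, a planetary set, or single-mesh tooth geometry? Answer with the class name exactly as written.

single-mesh tooth geometry

recognized (one wheel, involute flank): single-mesh tooth geometry, m = 2.810, N = 60
classification: single-mesh tooth geometry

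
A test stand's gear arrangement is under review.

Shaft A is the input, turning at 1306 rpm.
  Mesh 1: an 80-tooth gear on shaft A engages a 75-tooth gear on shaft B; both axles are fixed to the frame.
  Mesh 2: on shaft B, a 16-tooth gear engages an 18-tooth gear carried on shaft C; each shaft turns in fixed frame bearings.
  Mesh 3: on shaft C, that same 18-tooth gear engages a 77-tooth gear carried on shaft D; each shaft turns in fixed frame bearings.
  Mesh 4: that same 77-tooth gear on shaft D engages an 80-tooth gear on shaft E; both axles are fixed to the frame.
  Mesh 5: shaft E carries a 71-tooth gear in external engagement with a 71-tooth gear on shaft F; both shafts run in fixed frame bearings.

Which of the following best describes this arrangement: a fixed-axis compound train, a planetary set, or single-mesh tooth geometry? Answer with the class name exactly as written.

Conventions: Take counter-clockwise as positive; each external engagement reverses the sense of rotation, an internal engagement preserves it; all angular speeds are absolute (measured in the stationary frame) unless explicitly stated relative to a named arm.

fixed-axis compound train

class = fixed-axis compound train [5 meshes; 5 ratios multiply, 5 sense flips]
classification: fixed-axis compound train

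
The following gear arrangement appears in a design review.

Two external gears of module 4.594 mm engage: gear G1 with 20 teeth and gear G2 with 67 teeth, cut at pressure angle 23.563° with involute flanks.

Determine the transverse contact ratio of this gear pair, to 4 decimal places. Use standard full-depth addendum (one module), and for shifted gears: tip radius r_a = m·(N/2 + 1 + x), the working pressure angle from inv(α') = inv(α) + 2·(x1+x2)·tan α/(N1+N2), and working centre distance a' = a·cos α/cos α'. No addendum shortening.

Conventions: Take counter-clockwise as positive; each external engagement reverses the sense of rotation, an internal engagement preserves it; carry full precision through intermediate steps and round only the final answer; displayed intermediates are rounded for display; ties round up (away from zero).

class = single-mesh tooth geometry [involute pair 20T × 67T, m = 4.594]
base radii: r_b1 = 42.109572, r_b2 = 141.067066
tip radii: r_a1 = 50.534000, r_a2 = 158.493000
no profile shift: α' = α, a' = a
action lengths: √(r_a1²−r_b1²) = 27.936877, √(r_a2²−r_b2²) = 72.250355
base pitch p_b = π·m·cos α = 13.229112
CR = (27.936877 + 72.250355 − 199.839000·sin 23.56300°)/13.229112 = 1.534506
contact ratio ≈ 1.5345

1.5345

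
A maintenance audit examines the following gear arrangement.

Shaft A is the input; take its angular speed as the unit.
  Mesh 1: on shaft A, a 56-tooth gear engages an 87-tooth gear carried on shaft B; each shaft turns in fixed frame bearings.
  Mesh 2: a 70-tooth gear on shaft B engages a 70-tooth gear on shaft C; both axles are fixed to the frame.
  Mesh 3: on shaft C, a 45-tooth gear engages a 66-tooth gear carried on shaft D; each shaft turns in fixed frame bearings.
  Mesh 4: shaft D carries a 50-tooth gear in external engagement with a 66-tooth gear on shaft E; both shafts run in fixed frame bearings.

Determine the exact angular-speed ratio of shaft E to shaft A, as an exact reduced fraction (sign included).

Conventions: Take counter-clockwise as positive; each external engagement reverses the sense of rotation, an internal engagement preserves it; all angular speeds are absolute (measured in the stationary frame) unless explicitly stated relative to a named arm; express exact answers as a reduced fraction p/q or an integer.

class = fixed-axis compound train [4 meshes; 4 ratios multiply, 4 sense flips]
mesh 1 [56T→87T]: running ratio 56/87, sense −
mesh 2 [70T→70T]: running ratio 56/87, sense +
mesh 3 [45T→66T]: running ratio 140/319, sense −
mesh 4 [50T→66T]: running ratio 3500/10527, sense +
ω_out/ω_in = 3500/10527

3500/10527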